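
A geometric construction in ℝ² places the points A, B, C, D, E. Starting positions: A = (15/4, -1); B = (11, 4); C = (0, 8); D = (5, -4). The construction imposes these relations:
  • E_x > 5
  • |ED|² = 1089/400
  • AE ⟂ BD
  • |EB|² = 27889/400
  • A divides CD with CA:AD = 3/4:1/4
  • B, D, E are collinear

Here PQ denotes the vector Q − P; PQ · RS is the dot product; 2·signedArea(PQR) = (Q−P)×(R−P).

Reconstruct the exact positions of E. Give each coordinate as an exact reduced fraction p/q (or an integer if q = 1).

1. E_x = 599/100  [B, D, E are collinear ∩ AE ⟂ BD]
2. E_y = -67/25  [B, D, E are collinear ∩ AE ⟂ BD]
   → E = (599/100, -67/25)

E = (599/100, -67/25)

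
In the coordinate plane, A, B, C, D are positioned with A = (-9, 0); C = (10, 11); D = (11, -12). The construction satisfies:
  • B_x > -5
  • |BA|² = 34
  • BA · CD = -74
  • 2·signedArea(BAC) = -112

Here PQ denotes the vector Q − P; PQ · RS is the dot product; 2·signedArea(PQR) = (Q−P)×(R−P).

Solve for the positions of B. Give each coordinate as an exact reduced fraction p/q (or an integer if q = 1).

B = (-4, -3)

1. B_x = -4  [2·signedArea(BAC) = -112 ∩ BA · CD = -74]
2. B_y = -3  [2·signedArea(BAC) = -112 ∩ BA · CD = -74]
   → B = (-4, -3)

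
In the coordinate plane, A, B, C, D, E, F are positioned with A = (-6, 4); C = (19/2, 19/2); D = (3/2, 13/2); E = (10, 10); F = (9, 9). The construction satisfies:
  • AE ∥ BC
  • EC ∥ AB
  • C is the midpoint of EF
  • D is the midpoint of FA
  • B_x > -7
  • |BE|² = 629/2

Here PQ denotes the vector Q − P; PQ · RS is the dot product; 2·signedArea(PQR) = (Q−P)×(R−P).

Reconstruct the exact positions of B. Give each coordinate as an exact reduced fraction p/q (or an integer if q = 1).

B = (-13/2, 7/2)

1. B_x = -13/2  [AE ∥ BC ∩ EC ∥ AB]
2. B_y = 7/2  [AE ∥ BC ∩ EC ∥ AB]
   → B = (-13/2, 7/2)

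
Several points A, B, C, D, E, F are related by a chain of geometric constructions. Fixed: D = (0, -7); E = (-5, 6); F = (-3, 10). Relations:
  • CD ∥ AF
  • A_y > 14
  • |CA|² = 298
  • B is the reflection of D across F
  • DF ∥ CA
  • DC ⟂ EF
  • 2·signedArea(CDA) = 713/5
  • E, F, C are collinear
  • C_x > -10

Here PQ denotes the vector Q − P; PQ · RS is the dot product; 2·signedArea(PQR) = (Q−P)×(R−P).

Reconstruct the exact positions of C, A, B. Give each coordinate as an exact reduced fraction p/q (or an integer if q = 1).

A = (-61/5, 73/5)
B = (-6, 27)
C = (-46/5, -12/5)

1. C_x = -46/5  [E, F, C are collinear ∩ DC ⟂ EF]
2. C_y = -12/5  [E, F, C are collinear ∩ DC ⟂ EF]
   → C = (-46/5, -12/5)
3. A_x = -61/5  [CD ∥ AF ∩ DF ∥ CA]
4. A_y = 73/5  [CD ∥ AF ∩ DF ∥ CA]
   → A = (-61/5, 73/5)
5. B_x = -6  [B is the reflection of D across F]
6. B_y = 27  [B is the reflection of D across F]
   → B = (-6, 27)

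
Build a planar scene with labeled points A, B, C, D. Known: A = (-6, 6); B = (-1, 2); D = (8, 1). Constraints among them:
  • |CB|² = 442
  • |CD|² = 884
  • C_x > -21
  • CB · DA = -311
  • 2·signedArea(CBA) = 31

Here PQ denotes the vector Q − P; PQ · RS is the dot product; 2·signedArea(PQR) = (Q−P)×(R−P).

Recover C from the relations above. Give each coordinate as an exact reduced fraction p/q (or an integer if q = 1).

1. C_x = -20  [2·signedArea(CBA) = 31 ∩ CB · DA = -311]
2. C_y = 11  [2·signedArea(CBA) = 31 ∩ CB · DA = -311]
   → C = (-20, 11)

C = (-20, 11)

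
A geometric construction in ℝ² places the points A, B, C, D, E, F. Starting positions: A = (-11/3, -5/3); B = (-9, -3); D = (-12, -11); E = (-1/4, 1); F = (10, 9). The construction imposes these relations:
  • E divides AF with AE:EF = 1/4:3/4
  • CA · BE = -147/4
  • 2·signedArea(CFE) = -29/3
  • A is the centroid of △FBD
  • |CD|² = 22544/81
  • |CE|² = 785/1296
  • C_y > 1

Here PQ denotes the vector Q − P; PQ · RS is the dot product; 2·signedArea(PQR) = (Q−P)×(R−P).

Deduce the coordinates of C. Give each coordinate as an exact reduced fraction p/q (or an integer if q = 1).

1. C_x = -8/9  [2·signedArea(CFE) = -29/3 ∩ CA · BE = -147/4]
2. C_y = 13/9  [2·signedArea(CFE) = -29/3 ∩ CA · BE = -147/4]
   → C = (-8/9, 13/9)

C = (-8/9, 13/9)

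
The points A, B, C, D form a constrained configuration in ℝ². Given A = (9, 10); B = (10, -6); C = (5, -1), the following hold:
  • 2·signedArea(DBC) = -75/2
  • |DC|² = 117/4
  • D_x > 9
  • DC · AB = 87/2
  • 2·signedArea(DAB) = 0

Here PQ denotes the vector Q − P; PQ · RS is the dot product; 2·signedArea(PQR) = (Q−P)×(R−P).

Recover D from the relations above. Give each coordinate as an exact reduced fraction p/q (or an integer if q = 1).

D = (19/2, 2)

1. D_x = 19/2  [2·signedArea(DAB) = 0 ∩ 2·signedArea(DBC) = -75/2]
2. D_y = 2  [2·signedArea(DAB) = 0 ∩ 2·signedArea(DBC) = -75/2]
   → D = (19/2, 2)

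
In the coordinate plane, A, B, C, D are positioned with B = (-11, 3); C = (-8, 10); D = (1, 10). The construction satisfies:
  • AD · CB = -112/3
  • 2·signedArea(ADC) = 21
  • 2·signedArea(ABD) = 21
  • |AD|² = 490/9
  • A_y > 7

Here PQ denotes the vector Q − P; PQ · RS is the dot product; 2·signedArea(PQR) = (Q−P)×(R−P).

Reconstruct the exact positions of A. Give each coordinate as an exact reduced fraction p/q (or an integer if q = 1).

1. A_x = -6  [2·signedArea(ABD) = 21 ∩ AD · CB = -112/3]
2. A_y = 23/3  [2·signedArea(ABD) = 21 ∩ AD · CB = -112/3]
   → A = (-6, 23/3)

A = (-6, 23/3)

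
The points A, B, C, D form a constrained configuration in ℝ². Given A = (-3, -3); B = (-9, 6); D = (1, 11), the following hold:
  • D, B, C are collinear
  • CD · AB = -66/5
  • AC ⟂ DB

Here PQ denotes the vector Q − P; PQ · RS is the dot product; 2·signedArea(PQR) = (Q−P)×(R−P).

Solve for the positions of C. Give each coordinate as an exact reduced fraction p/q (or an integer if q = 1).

1. C_x = -39/5  [D, B, C are collinear ∩ AC ⟂ DB]
2. C_y = 33/5  [D, B, C are collinear ∩ AC ⟂ DB]
   → C = (-39/5, 33/5)

C = (-39/5, 33/5)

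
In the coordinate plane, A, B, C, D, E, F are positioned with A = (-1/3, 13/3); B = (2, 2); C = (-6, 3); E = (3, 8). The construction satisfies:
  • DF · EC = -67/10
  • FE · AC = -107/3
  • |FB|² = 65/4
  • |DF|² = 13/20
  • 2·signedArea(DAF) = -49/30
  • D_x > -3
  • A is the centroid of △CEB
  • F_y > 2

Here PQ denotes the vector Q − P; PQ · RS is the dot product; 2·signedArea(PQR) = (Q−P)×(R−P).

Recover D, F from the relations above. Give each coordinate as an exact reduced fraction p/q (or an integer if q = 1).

1. F_x = -2  [line 17/3·x + 4/3·y + 8 = 0 ∩ |FB|² = 65/4]
2. F_y = 5/2  [line 17/3·x + 4/3·y + 8 = 0 ∩ |FB|² = 65/4]
   → F = (-2, 5/2)
3. D_x = -14/5  [2·signedArea(DAF) = -49/30 ∩ DF · EC = -67/10]
4. D_y = 13/5  [2·signedArea(DAF) = -49/30 ∩ DF · EC = -67/10]
   → D = (-14/5, 13/5)

D = (-14/5, 13/5)
F = (-2, 5/2)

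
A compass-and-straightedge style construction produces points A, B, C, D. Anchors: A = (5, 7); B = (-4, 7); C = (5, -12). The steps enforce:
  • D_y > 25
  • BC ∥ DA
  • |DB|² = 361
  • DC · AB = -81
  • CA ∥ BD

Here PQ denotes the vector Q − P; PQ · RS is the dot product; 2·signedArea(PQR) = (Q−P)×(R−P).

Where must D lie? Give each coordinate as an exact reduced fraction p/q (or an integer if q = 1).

D = (-4, 26)

1. D_x = -4  [BC ∥ DA ∩ CA ∥ BD]
2. D_y = 26  [BC ∥ DA ∩ CA ∥ BD]
   → D = (-4, 26)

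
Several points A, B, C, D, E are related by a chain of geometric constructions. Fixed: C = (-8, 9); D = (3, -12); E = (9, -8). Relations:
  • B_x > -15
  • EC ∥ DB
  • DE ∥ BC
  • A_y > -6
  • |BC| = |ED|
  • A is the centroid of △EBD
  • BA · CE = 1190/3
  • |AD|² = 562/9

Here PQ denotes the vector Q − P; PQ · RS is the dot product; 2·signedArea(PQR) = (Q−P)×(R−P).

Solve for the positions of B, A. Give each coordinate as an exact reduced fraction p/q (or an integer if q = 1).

A = (-2/3, -5)
B = (-14, 5)

1. B_x = -14  [DE ∥ BC ∩ EC ∥ DB]
2. B_y = 5  [DE ∥ BC ∩ EC ∥ DB]
   → B = (-14, 5)
3. A_x = -2/3  [A is the centroid of △EBD]
4. A_y = -5  [A is the centroid of △EBD]
   → A = (-2/3, -5)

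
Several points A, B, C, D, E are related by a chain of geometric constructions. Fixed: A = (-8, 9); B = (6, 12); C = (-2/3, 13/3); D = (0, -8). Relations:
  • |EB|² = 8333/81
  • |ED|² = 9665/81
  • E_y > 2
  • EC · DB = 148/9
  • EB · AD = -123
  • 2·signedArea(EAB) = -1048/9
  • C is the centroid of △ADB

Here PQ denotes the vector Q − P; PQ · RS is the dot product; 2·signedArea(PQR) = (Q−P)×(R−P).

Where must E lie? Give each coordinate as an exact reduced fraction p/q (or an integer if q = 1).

1. E_x = 16/9  [2·signedArea(EAB) = -1048/9 ∩ EC · DB = 148/9]
2. E_y = 25/9  [2·signedArea(EAB) = -1048/9 ∩ EC · DB = 148/9]
   → E = (16/9, 25/9)

E = (16/9, 25/9)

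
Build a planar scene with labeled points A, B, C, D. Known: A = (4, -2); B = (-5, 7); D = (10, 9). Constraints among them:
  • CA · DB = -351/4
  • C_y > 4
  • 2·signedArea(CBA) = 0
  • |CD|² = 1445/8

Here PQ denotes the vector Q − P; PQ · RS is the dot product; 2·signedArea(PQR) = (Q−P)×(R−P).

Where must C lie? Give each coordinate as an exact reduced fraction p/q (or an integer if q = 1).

C = (-11/4, 19/4)

1. C_x = -11/4  [2·signedArea(CBA) = 0 ∩ CA · DB = -351/4]
2. C_y = 19/4  [2·signedArea(CBA) = 0 ∩ CA · DB = -351/4]
   → C = (-11/4, 19/4)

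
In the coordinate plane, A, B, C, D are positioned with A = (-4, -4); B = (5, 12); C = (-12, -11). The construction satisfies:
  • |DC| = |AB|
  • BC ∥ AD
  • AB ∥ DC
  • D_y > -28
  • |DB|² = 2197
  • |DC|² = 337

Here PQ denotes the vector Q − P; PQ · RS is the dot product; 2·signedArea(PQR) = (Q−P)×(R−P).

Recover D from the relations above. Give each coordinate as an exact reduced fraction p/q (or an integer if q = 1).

1. D_x = -21  [AB ∥ DC ∩ BC ∥ AD]
2. D_y = -27  [AB ∥ DC ∩ BC ∥ AD]
   → D = (-21, -27)

D = (-21, -27)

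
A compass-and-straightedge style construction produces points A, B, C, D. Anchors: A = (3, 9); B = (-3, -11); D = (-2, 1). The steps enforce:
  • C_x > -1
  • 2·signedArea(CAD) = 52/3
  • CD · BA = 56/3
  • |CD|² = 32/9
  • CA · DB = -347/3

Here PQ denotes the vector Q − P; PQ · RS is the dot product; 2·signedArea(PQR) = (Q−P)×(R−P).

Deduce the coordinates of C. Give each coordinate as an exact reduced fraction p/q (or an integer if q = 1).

1. C_x = -2/3  [2·signedArea(CAD) = 52/3 ∩ CD · BA = 56/3]
2. C_y = -1/3  [2·signedArea(CAD) = 52/3 ∩ CD · BA = 56/3]
   → C = (-2/3, -1/3)

C = (-2/3, -1/3)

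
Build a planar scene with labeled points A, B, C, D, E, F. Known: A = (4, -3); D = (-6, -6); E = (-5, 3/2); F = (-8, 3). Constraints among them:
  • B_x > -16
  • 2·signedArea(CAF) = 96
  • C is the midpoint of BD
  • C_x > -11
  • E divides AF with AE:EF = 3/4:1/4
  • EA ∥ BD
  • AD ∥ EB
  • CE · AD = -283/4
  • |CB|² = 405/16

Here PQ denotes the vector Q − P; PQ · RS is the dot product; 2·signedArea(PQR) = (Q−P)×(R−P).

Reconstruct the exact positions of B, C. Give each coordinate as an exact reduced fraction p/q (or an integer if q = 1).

B = (-15, -3/2)
C = (-21/2, -15/4)

1. B_x = -15  [EA ∥ BD ∩ AD ∥ EB]
2. B_y = -3/2  [EA ∥ BD ∩ AD ∥ EB]
   → B = (-15, -3/2)
3. C_x = -21/2  [C is the midpoint of BD]
4. C_y = -15/4  [C is the midpoint of BD]
   → C = (-21/2, -15/4)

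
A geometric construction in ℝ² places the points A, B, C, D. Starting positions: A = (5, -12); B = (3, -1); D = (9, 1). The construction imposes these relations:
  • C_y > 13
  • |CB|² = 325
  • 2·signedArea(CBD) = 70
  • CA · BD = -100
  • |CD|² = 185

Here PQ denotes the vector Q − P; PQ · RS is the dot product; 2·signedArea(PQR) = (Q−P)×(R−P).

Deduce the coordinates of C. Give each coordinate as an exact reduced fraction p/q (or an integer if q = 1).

1. C_x = 13  [CA · BD = -100 ∩ 2·signedArea(CBD) = 70]
2. C_y = 14  [CA · BD = -100 ∩ 2·signedArea(CBD) = 70]
   → C = (13, 14)

C = (13, 14)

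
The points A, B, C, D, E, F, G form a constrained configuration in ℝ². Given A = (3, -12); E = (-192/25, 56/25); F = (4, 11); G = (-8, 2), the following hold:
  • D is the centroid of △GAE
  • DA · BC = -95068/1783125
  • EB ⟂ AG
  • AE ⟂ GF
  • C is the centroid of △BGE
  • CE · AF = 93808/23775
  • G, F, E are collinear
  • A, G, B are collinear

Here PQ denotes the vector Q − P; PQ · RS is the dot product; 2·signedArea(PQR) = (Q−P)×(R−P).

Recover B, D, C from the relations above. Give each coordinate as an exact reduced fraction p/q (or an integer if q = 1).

B = (-63356/7925, 15794/7925)
C = (-12508/1585, 49396/23775)
D = (-317/75, -194/75)

1. B_x = -63356/7925  [A, G, B are collinear ∩ EB ⟂ AG]
2. B_y = 15794/7925  [A, G, B are collinear ∩ EB ⟂ AG]
   → B = (-63356/7925, 15794/7925)
3. D_x = -317/75  [D is the centroid of △GAE]
4. D_y = -194/75  [D is the centroid of △GAE]
   → D = (-317/75, -194/75)
5. C_x = -12508/1585  [C is the centroid of △BGE]
6. C_y = 49396/23775  [C is the centroid of △BGE]
   → C = (-12508/1585, 49396/23775)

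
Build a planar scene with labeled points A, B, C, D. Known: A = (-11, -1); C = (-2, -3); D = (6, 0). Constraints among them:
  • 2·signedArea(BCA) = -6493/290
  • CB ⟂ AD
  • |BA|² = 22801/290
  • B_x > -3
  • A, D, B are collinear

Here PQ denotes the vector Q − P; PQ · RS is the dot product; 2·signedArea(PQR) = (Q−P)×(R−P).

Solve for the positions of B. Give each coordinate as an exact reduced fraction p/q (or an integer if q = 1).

1. B_x = -623/290  [A, D, B are collinear ∩ CB ⟂ AD]
2. B_y = -139/290  [A, D, B are collinear ∩ CB ⟂ AD]
   → B = (-623/290, -139/290)

B = (-623/290, -139/290)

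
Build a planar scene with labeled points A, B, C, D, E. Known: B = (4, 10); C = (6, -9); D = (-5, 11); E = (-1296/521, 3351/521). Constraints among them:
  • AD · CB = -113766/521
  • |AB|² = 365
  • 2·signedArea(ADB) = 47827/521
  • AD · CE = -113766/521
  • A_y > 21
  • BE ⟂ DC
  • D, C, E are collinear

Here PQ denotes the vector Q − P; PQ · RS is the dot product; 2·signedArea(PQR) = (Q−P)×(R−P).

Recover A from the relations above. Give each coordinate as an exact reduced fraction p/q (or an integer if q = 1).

A = (-5718/521, 11391/521)

1. A_x = -5718/521  [2·signedArea(ADB) = 47827/521 ∩ AD · CB = -113766/521]
2. A_y = 11391/521  [2·signedArea(ADB) = 47827/521 ∩ AD · CB = -113766/521]
   → A = (-5718/521, 11391/521)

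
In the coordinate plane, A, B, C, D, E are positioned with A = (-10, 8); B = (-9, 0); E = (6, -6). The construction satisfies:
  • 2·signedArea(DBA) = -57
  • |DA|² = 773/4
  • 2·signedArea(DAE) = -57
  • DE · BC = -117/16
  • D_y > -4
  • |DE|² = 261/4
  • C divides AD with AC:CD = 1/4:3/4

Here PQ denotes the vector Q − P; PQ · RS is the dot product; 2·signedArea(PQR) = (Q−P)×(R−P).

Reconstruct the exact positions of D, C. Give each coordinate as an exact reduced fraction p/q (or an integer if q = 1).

1. D_x = -3/2  [2·signedArea(DBA) = -57 ∩ 2·signedArea(DAE) = -57]
2. D_y = -3  [2·signedArea(DBA) = -57 ∩ 2·signedArea(DAE) = -57]
   → D = (-3/2, -3)
3. C_x = -63/8  [C divides AD with AC:CD = 1/4:3/4]
4. C_y = 21/4  [C divides AD with AC:CD = 1/4:3/4]
   → C = (-63/8, 21/4)

C = (-63/8, 21/4)
D = (-3/2, -3)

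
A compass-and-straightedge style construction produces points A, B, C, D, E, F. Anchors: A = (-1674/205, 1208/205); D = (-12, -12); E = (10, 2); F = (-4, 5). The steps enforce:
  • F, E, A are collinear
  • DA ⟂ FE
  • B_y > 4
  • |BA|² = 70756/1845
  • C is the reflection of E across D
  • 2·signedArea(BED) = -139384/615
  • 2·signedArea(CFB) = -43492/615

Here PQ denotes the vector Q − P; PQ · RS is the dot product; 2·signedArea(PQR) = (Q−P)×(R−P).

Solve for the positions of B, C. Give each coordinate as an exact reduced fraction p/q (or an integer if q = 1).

1. B_x = -1298/615  [line 14·x + -22·y + 80344/615 = 0 ∩ |BA|² = 70756/1845]
2. B_y = 942/205  [line 14·x + -22·y + 80344/615 = 0 ∩ |BA|² = 70756/1845]
   → B = (-1298/615, 942/205)
3. C_x = -34  [C is the reflection of E across D]
4. C_y = -26  [C is the reflection of E across D]
   → C = (-34, -26)

B = (-1298/615, 942/205)
C = (-34, -26)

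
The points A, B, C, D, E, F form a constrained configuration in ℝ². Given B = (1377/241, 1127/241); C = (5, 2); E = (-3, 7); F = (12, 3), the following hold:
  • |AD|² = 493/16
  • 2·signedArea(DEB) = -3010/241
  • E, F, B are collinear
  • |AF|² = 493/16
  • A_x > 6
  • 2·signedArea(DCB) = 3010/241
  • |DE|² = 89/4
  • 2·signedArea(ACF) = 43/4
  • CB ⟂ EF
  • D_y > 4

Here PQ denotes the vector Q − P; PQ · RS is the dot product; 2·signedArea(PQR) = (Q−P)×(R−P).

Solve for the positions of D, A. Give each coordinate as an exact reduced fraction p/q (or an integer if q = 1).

1. D_x = 1  [2·signedArea(DEB) = -3010/241 ∩ 2·signedArea(DCB) = 3010/241]
2. D_y = 9/2  [2·signedArea(DEB) = -3010/241 ∩ 2·signedArea(DCB) = 3010/241]
   → D = (1, 9/2)
3. A_x = 13/2  [line -1·x + 7·y + -79/4 = 0 ∩ |AD|² = 493/16]
4. A_y = 15/4  [line -1·x + 7·y + -79/4 = 0 ∩ |AD|² = 493/16]
   → A = (13/2, 15/4)

A = (13/2, 15/4)
D = (1, 9/2)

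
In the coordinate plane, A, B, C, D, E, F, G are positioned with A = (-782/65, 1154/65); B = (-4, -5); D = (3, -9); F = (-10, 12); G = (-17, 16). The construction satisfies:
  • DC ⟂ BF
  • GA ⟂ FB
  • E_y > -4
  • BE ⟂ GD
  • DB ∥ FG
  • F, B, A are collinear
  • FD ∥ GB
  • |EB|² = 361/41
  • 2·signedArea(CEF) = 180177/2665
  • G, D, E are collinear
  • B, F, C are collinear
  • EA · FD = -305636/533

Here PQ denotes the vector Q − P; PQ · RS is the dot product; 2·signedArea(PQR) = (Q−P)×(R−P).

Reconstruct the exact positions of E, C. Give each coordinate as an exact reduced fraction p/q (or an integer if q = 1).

1. E_x = -69/41  [G, D, E are collinear ∩ BE ⟂ GD]
2. E_y = -129/41  [G, D, E are collinear ∩ BE ⟂ GD]
   → E = (-69/41, -129/41)
3. C_x = -128/65  [B, F, C are collinear ∩ DC ⟂ BF]
4. C_y = -699/65  [B, F, C are collinear ∩ DC ⟂ BF]
   → C = (-128/65, -699/65)

C = (-128/65, -699/65)
E = (-69/41, -129/41)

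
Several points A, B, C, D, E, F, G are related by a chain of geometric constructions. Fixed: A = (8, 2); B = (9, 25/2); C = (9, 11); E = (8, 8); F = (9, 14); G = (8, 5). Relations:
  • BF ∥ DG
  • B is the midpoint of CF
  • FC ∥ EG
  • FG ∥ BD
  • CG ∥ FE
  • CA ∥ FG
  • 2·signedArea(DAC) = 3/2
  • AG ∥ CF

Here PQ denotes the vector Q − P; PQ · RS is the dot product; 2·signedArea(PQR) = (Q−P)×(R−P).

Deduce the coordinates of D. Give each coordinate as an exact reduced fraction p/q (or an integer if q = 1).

1. D_x = 8  [BF ∥ DG ∩ FG ∥ BD]
2. D_y = 7/2  [BF ∥ DG ∩ FG ∥ BD]
   → D = (8, 7/2)

D = (8, 7/2)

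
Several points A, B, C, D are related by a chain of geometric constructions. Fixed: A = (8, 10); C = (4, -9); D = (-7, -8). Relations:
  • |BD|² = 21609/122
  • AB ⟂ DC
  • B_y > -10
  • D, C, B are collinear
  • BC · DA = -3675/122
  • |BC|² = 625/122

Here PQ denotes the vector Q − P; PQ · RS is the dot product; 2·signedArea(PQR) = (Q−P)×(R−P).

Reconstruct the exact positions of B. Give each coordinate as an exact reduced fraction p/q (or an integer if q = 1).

B = (763/122, -1123/122)

1. B_x = 763/122  [D, C, B are collinear ∩ AB ⟂ DC]
2. B_y = -1123/122  [D, C, B are collinear ∩ AB ⟂ DC]
   → B = (763/122, -1123/122)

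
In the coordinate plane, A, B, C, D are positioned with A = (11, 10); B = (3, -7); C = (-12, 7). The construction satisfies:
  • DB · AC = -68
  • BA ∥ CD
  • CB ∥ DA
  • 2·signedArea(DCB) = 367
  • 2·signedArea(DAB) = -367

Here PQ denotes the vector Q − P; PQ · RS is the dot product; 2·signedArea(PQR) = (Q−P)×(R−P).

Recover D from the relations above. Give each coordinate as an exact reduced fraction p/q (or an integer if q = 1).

1. D_x = -4  [CB ∥ DA ∩ BA ∥ CD]
2. D_y = 24  [CB ∥ DA ∩ BA ∥ CD]
   → D = (-4, 24)

D = (-4, 24)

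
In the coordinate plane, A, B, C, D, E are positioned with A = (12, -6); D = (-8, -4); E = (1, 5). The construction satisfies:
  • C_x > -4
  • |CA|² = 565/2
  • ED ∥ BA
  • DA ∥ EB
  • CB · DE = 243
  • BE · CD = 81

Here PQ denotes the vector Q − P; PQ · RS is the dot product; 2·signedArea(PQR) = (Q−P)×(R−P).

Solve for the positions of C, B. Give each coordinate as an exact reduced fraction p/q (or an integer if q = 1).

1. B_x = 21  [ED ∥ BA ∩ DA ∥ EB]
2. B_y = 3  [ED ∥ BA ∩ DA ∥ EB]
   → B = (21, 3)
3. C_x = -7/2  [CB · DE = 243 ∩ BE · CD = 81]
4. C_y = 1/2  [CB · DE = 243 ∩ BE · CD = 81]
   → C = (-7/2, 1/2)

B = (21, 3)
C = (-7/2, 1/2)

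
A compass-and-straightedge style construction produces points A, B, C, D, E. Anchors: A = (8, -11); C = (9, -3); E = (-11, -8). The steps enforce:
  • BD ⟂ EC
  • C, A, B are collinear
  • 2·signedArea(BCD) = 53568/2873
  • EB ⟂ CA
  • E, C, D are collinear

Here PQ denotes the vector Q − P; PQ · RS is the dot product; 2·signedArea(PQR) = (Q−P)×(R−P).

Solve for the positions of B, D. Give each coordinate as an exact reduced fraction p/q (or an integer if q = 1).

1. B_x = 105/13  [C, A, B are collinear ∩ EB ⟂ CA]
2. B_y = -135/13  [C, A, B are collinear ∩ EB ⟂ CA]
   → B = (105/13, -135/13)
3. D_x = 1413/221  [E, C, D are collinear ∩ BD ⟂ EC]
4. D_y = -807/221  [E, C, D are collinear ∩ BD ⟂ EC]
   → D = (1413/221, -807/221)

B = (105/13, -135/13)
D = (1413/221, -807/221)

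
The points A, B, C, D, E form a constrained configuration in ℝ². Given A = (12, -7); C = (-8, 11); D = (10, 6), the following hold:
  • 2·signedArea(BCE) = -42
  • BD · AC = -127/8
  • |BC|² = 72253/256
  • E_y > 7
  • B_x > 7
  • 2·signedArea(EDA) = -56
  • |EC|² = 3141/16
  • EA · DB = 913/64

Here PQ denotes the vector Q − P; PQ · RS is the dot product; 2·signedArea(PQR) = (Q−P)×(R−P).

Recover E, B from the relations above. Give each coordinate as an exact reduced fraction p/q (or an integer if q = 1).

1. B_x = 57/8  [line 20·x + -18·y + -609/8 = 0 ∩ |BC|² = 72253/256]
2. B_y = 59/16  [line 20·x + -18·y + -609/8 = 0 ∩ |BC|² = 72253/256]
   → B = (57/8, 59/16)
3. E_x = 11/2  [EA · DB = 913/64 ∩ 2·signedArea(BCE) = -42]
4. E_y = 29/4  [EA · DB = 913/64 ∩ 2·signedArea(BCE) = -42]
   → E = (11/2, 29/4)

B = (57/8, 59/16)
E = (11/2, 29/4)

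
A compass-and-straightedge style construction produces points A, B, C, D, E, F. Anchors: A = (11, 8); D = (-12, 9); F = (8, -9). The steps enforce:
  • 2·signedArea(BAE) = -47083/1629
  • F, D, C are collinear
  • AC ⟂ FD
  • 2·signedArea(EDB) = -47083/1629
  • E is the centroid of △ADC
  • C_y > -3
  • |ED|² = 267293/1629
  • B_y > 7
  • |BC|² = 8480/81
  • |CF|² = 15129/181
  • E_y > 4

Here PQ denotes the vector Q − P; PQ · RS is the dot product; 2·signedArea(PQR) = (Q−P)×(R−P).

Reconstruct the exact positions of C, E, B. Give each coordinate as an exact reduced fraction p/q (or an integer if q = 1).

B = (-506/1629, 11786/1629)
C = (218/181, -522/181)
E = (37/543, 2555/543)

1. C_x = 218/181  [F, D, C are collinear ∩ AC ⟂ FD]
2. C_y = -522/181  [F, D, C are collinear ∩ AC ⟂ FD]
   → C = (218/181, -522/181)
3. E_x = 37/543  [E is the centroid of △ADC]
4. E_y = 2555/543  [E is the centroid of △ADC]
   → E = (37/543, 2555/543)
5. B_x = -506/1629  [2·signedArea(BAE) = -47083/1629 ∩ 2·signedArea(EDB) = -47083/1629]
6. B_y = 11786/1629  [2·signedArea(BAE) = -47083/1629 ∩ 2·signedArea(EDB) = -47083/1629]
   → B = (-506/1629, 11786/1629)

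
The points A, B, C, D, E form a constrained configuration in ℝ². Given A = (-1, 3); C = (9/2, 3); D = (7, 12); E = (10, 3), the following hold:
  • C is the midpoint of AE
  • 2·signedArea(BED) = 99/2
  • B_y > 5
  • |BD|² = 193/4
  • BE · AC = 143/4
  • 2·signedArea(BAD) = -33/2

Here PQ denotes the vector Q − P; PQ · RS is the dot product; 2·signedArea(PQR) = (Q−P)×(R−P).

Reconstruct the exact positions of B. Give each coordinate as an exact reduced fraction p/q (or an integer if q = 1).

B = (7/2, 6)

1. B_x = 7/2  [2·signedArea(BAD) = -33/2 ∩ 2·signedArea(BED) = 99/2]
2. B_y = 6  [2·signedArea(BAD) = -33/2 ∩ 2·signedArea(BED) = 99/2]
   → B = (7/2, 6)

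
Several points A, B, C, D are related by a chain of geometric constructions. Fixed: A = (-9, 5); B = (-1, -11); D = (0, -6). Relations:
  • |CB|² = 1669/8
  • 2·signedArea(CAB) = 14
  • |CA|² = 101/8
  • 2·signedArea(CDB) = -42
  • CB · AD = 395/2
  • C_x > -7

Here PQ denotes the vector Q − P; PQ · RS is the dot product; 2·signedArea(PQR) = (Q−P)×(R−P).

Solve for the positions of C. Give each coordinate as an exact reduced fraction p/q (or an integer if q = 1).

1. C_x = -27/4  [2·signedArea(CAB) = 14 ∩ CB · AD = 395/2]
2. C_y = 9/4  [2·signedArea(CAB) = 14 ∩ CB · AD = 395/2]
   → C = (-27/4, 9/4)

C = (-27/4, 9/4)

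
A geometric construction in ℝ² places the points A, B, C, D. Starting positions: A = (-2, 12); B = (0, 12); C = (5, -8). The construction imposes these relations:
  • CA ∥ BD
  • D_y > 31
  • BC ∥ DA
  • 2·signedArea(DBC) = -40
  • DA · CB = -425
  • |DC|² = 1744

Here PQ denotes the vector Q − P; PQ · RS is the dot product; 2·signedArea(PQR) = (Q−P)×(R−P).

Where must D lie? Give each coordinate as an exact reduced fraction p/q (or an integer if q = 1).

1. D_x = -7  [BC ∥ DA ∩ CA ∥ BD]
2. D_y = 32  [BC ∥ DA ∩ CA ∥ BD]
   → D = (-7, 32)

D = (-7, 32)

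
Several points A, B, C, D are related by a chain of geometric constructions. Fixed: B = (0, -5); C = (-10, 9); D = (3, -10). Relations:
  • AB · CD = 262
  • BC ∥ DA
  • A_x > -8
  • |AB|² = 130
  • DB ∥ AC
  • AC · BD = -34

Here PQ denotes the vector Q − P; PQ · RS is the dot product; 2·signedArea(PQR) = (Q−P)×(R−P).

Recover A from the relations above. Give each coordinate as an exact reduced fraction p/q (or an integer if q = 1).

A = (-7, 4)

1. A_x = -7  [DB ∥ AC ∩ BC ∥ DA]
2. A_y = 4  [DB ∥ AC ∩ BC ∥ DA]
   → A = (-7, 4)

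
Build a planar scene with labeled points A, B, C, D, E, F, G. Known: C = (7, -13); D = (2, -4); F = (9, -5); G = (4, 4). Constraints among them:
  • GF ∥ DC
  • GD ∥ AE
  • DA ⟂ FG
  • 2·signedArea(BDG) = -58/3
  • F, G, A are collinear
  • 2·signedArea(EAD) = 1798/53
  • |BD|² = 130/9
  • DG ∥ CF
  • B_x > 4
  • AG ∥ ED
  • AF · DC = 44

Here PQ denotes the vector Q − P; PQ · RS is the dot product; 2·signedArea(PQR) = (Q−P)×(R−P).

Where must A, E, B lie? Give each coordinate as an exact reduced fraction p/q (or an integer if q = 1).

A = (367/53, -67/53)
B = (5, -5/3)
E = (261/53, -491/53)

1. A_x = 367/53  [F, G, A are collinear ∩ DA ⟂ FG]
2. A_y = -67/53  [F, G, A are collinear ∩ DA ⟂ FG]
   → A = (367/53, -67/53)
3. E_x = 261/53  [AG ∥ ED ∩ GD ∥ AE]
4. E_y = -491/53  [AG ∥ ED ∩ GD ∥ AE]
   → E = (261/53, -491/53)
5. B_x = 5  [line -8·x + 2·y + 130/3 = 0 ∩ |BD|² = 130/9]
6. B_y = -5/3  [line -8·x + 2·y + 130/3 = 0 ∩ |BD|² = 130/9]
   → B = (5, -5/3)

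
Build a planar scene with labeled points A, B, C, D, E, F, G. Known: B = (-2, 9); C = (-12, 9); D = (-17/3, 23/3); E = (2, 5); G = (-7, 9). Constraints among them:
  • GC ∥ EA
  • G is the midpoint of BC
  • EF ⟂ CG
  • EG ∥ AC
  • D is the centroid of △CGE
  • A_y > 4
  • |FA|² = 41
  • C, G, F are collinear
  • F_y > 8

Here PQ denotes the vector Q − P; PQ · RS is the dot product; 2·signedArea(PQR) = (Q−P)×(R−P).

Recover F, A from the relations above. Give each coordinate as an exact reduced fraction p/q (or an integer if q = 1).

1. F_x = 2  [C, G, F are collinear ∩ EF ⟂ CG]
2. F_y = 9  [C, G, F are collinear ∩ EF ⟂ CG]
   → F = (2, 9)
3. A_x = -3  [EG ∥ AC ∩ GC ∥ EA]
4. A_y = 5  [EG ∥ AC ∩ GC ∥ EA]
   → A = (-3, 5)

A = (-3, 5)
F = (2, 9)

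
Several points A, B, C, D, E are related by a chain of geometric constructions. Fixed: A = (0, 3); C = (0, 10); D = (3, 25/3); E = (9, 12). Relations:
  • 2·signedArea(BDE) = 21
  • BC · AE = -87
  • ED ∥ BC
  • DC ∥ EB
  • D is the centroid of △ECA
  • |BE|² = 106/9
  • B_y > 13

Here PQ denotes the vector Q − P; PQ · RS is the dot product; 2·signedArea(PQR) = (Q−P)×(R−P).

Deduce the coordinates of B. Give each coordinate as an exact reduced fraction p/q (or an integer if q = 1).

1. B_x = 6  [ED ∥ BC ∩ DC ∥ EB]
2. B_y = 41/3  [ED ∥ BC ∩ DC ∥ EB]
   → B = (6, 41/3)

B = (6, 41/3)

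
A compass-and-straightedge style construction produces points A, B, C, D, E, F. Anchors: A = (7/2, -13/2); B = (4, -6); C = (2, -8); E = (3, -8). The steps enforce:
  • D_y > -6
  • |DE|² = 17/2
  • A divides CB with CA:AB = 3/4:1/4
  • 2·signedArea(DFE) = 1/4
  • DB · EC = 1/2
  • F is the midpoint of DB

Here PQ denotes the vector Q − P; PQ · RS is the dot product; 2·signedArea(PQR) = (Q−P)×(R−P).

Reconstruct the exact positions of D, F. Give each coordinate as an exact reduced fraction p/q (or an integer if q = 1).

D = (9/2, -11/2)
F = (17/4, -23/4)

1. D_x = 9/2  [DB · EC = 1/2]
2. D_y = -11/2  [|DE|² = 17/2]
   → D = (9/2, -11/2)
3. F_x = 17/4  [2·signedArea(DFE) = 1/4 ∩ F is the midpoint of DB]
4. F_y = -23/4  [2·signedArea(DFE) = 1/4 ∩ F is the midpoint of DB]
   → F = (17/4, -23/4)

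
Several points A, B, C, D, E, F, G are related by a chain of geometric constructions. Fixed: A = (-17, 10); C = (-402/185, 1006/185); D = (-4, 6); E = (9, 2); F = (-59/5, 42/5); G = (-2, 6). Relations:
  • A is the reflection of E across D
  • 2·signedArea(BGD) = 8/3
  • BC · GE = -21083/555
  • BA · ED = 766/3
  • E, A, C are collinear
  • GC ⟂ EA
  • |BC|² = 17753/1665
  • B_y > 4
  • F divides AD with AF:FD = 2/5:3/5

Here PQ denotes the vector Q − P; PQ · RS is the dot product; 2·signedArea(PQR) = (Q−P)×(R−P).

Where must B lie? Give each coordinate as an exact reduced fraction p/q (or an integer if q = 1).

1. B_x = 1  [BA · ED = 766/3 ∩ BC · GE = -21083/555]
2. B_y = 14/3  [BA · ED = 766/3 ∩ BC · GE = -21083/555]
   → B = (1, 14/3)

B = (1, 14/3)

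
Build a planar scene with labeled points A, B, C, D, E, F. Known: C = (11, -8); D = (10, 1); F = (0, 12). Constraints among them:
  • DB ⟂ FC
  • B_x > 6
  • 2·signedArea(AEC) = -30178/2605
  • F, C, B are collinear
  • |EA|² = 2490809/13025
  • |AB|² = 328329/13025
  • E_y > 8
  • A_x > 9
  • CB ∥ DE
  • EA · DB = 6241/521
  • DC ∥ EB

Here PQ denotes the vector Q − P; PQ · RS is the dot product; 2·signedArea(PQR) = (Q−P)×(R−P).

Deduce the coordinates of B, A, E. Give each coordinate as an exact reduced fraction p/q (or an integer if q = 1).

A = (24453/2605, -2640/521)
B = (3630/521, -348/521)
E = (3109/521, 4341/521)

1. B_x = 3630/521  [F, C, B are collinear ∩ DB ⟂ FC]
2. B_y = -348/521  [F, C, B are collinear ∩ DB ⟂ FC]
   → B = (3630/521, -348/521)
3. E_x = 3109/521  [DC ∥ EB ∩ CB ∥ DE]
4. E_y = 4341/521  [DC ∥ EB ∩ CB ∥ DE]
   → E = (3109/521, 4341/521)
5. A_x = 24453/2605  [2·signedArea(AEC) = -30178/2605 ∩ EA · DB = 6241/521]
6. A_y = -2640/521  [2·signedArea(AEC) = -30178/2605 ∩ EA · DB = 6241/521]
   → A = (24453/2605, -2640/521)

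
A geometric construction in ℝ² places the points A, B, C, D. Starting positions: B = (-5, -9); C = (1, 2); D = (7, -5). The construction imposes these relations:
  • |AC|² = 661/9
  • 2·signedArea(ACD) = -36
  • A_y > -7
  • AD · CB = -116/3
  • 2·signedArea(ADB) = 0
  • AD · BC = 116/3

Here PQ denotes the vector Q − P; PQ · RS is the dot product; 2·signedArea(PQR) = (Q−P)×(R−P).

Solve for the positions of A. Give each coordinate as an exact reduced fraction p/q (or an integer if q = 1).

1. A_x = 3  [2·signedArea(ADB) = 0 ∩ AD · CB = -116/3]
2. A_y = -19/3  [2·signedArea(ADB) = 0 ∩ AD · CB = -116/3]
   → A = (3, -19/3)

A = (3, -19/3)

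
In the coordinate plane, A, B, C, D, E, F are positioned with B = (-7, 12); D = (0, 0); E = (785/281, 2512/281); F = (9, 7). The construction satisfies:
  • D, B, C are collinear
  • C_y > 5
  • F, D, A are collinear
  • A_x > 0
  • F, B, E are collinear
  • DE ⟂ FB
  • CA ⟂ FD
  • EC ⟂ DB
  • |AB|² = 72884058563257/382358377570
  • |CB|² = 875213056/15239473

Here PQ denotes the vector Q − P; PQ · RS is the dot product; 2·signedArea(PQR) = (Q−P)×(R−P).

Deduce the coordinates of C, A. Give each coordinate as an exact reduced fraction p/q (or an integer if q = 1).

A = (4658661/7050290, 3623403/7050290)
C = (-172543/54233, 295788/54233)

1. C_x = -172543/54233  [D, B, C are collinear ∩ EC ⟂ DB]
2. C_y = 295788/54233  [D, B, C are collinear ∩ EC ⟂ DB]
   → C = (-172543/54233, 295788/54233)
3. A_x = 4658661/7050290  [F, D, A are collinear ∩ CA ⟂ FD]
4. A_y = 3623403/7050290  [F, D, A are collinear ∩ CA ⟂ FD]
   → A = (4658661/7050290, 3623403/7050290)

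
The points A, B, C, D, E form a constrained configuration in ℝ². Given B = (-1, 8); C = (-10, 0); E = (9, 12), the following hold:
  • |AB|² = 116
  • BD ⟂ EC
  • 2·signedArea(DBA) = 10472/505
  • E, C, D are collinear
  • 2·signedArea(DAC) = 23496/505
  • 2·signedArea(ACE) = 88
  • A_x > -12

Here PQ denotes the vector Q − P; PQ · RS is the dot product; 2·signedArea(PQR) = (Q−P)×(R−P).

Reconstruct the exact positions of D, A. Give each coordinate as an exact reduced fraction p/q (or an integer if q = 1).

A = (-11, 4)
D = (23/505, 3204/505)

1. D_x = 23/505  [E, C, D are collinear ∩ BD ⟂ EC]
2. D_y = 3204/505  [E, C, D are collinear ∩ BD ⟂ EC]
   → D = (23/505, 3204/505)
3. A_x = -11  [2·signedArea(ACE) = 88 ∩ 2·signedArea(DBA) = 10472/505]
4. A_y = 4  [2·signedArea(ACE) = 88 ∩ 2·signedArea(DBA) = 10472/505]
   → A = (-11, 4)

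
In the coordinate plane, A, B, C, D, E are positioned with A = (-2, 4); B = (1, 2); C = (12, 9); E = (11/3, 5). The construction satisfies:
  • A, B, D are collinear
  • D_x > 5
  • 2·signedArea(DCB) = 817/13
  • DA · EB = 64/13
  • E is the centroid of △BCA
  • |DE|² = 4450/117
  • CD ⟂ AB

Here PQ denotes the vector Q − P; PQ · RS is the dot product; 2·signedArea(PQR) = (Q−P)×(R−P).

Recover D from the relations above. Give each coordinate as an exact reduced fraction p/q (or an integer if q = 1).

1. D_x = 70/13  [A, B, D are collinear ∩ CD ⟂ AB]
2. D_y = -12/13  [A, B, D are collinear ∩ CD ⟂ AB]
   → D = (70/13, -12/13)

D = (70/13, -12/13)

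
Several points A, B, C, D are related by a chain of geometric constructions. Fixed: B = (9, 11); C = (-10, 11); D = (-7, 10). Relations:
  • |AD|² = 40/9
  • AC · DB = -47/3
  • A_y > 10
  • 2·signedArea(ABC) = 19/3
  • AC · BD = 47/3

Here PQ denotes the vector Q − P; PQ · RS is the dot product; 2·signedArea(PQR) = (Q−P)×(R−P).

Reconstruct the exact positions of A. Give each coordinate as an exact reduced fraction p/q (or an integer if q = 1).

A = (-9, 32/3)

1. A_x = -9  [2·signedArea(ABC) = 19/3 ∩ AC · BD = 47/3]
2. A_y = 32/3  [2·signedArea(ABC) = 19/3 ∩ AC · BD = 47/3]
   → A = (-9, 32/3)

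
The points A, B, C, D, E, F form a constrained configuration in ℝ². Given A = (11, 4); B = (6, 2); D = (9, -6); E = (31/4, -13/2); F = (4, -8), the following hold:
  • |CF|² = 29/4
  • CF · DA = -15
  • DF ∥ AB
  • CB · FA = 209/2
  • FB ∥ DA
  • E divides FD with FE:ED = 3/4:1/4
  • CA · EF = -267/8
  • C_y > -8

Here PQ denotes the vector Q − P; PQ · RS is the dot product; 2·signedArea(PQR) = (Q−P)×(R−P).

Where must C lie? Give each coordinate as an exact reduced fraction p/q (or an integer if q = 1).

C = (13/2, -7)

1. C_x = 13/2  [CF · DA = -15 ∩ CA · EF = -267/8]
2. C_y = -7  [CF · DA = -15 ∩ CA · EF = -267/8]
   → C = (13/2, -7)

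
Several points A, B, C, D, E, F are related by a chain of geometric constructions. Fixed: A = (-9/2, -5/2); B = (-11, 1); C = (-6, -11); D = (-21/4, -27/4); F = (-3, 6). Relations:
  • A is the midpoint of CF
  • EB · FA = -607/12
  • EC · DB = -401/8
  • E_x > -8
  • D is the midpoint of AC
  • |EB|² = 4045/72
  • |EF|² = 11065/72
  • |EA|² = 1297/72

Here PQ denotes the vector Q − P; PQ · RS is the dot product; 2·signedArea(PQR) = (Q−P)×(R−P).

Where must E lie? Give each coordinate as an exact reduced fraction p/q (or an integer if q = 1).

1. E_x = -89/12  [EB · FA = -607/12 ∩ EC · DB = -401/8]
2. E_y = -67/12  [EB · FA = -607/12 ∩ EC · DB = -401/8]
   → E = (-89/12, -67/12)

E = (-89/12, -67/12)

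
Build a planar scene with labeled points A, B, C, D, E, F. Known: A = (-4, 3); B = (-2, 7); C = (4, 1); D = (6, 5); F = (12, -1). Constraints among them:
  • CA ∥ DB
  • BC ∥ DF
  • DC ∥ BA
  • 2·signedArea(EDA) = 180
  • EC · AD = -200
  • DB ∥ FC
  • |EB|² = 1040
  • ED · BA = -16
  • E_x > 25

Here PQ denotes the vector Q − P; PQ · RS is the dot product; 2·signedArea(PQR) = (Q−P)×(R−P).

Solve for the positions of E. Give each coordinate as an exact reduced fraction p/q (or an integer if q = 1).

E = (26, -9)

1. E_x = 26  [ED · BA = -16 ∩ EC · AD = -200]
2. E_y = -9  [ED · BA = -16 ∩ EC · AD = -200]
   → E = (26, -9)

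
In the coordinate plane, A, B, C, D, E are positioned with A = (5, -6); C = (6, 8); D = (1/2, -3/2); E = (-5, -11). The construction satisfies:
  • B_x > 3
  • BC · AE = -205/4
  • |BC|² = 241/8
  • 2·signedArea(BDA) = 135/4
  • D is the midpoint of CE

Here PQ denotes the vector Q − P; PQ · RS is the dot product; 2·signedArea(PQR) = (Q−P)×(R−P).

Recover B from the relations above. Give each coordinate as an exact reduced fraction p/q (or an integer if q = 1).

1. B_x = 13/4  [2·signedArea(BDA) = 135/4 ∩ BC · AE = -205/4]
2. B_y = 13/4  [2·signedArea(BDA) = 135/4 ∩ BC · AE = -205/4]
   → B = (13/4, 13/4)

B = (13/4, 13/4)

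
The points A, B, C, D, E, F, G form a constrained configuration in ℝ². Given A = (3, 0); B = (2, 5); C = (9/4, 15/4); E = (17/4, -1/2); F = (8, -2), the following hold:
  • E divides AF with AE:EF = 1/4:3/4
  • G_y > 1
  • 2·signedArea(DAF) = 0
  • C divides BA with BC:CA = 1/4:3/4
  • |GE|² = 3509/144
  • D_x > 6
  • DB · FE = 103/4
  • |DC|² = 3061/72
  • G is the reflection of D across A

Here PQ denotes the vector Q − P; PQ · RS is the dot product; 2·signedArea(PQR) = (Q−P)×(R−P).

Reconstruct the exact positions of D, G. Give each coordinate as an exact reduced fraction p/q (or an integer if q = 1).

D = (19/3, -4/3)
G = (-1/3, 4/3)

1. D_x = 19/3  [2·signedArea(DAF) = 0 ∩ DB · FE = 103/4]
2. D_y = -4/3  [2·signedArea(DAF) = 0 ∩ DB · FE = 103/4]
   → D = (19/3, -4/3)
3. G_x = -1/3  [G is the reflection of D across A]
4. G_y = 4/3  [G is the reflection of D across A]
   → G = (-1/3, 4/3)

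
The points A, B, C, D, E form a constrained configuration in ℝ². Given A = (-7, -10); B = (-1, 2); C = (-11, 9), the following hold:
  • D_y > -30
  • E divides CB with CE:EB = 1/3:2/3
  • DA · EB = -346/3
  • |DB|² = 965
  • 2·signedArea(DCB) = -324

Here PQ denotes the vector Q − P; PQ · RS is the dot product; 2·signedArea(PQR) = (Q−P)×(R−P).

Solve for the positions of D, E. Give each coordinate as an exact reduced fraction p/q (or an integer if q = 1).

1. E_x = -23/3  [E divides CB with CE:EB = 1/3:2/3]
2. E_y = 20/3  [E divides CB with CE:EB = 1/3:2/3]
   → E = (-23/3, 20/3)
3. D_x = -3  [2·signedArea(DCB) = -324 ∩ DA · EB = -346/3]
4. D_y = -29  [2·signedArea(DCB) = -324 ∩ DA · EB = -346/3]
   → D = (-3, -29)

D = (-3, -29)
E = (-23/3, 20/3)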